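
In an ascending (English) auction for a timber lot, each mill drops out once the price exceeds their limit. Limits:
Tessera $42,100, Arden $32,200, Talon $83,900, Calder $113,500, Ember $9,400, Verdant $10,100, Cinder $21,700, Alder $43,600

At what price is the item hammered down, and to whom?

Sorting limits: 113,500 (Calder) > 83,900 (Talon) > 43,600 (Alder) > 42,100 (Tessera) > 32,200 (Arden) > 21,700 (Cinder) > …
Once the price passes $83,900, only Calder is left; the hammer falls at Talon's limit of $83,900.

Calder wins at $83,900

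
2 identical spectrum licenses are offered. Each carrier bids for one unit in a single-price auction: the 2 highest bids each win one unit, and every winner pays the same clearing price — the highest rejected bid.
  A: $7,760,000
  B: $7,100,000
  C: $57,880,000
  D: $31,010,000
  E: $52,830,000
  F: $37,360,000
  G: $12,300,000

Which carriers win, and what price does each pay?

C, E; each pays $37,360,000

Bids ranked high→low: 57,880,000 (C), 52,830,000 (E), 37,360,000 (F), 31,010,000 (D), …
The 2 highest are C, E.
Highest unsuccessful bid: $37,360,000 → clearing price.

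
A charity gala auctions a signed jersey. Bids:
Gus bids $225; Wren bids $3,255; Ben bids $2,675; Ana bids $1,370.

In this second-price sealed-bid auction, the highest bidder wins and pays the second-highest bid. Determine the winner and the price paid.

Bids in order: 3,255 (Wren) > 2,675 (Ben) > 1,370 (Ana) > 225 (Gus)
Second-price: Wren pays Ben's bid of $2,675.

Wren pays $2,675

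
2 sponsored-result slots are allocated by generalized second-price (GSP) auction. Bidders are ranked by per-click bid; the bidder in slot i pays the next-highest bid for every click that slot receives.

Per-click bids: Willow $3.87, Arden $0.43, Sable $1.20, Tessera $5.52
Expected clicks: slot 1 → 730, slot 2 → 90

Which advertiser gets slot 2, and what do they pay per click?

Ranked by bid: $5.52 (Tessera) > $3.87 (Willow) > $1.20 (Sable) > …
Slot 2 goes to the second-ranked bidder, Willow, who pays the next bid down: $1.20/click.

Willow; $1.20 per click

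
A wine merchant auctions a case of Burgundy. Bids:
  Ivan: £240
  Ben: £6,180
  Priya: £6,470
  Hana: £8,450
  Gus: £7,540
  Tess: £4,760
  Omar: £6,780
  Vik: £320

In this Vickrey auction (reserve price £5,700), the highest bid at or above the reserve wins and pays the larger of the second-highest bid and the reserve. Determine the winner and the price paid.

Vickrey auction (reserve price £5,700): the highest bid at or above the reserve wins and pays the larger of the second-highest bid and the reserve.
Sorting bids: 8,450 (Hana) > 7,540 (Gus) > 6,780 (Omar) > 6,470 (Priya) > 6,180 (Ben) > 4,760 (Tess) > …
Highest eligible bid: Hana at £8,450.
max(second-highest £7,540, reserve £5,700) = £7,540; the reserve does not bind.

Hana pays £7,540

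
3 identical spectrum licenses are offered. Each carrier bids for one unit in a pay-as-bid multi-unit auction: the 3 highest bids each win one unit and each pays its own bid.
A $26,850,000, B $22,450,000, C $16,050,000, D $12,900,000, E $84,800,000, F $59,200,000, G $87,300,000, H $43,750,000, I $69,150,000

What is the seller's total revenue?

Bids ranked high→low: 87,300,000 (G), 84,800,000 (E), 69,150,000 (I), 59,200,000 (F), 43,750,000 (H), …
Top 3: G, E, I.
Total revenue = 87,300,000 + 84,800,000 + 69,150,000 = $241,250,000.

Total revenue: $241,250,000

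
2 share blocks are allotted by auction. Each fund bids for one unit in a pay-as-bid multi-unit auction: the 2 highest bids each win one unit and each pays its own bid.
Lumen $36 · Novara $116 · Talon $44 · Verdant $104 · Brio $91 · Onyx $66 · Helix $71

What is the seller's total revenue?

Total revenue: $220

Sorting: 116 (Novara), 104 (Verdant), 91 (Brio), 71 (Helix), …
Top 2: Novara, Verdant.
Total revenue = 116 + 104 = $220.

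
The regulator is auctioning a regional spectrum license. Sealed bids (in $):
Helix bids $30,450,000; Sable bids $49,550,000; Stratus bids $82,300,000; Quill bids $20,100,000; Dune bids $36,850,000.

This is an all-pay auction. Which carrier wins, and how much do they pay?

Stratus pays $82,300,000

Bids in order: 82,300,000 (Stratus) > 49,550,000 (Sable) > 36,850,000 (Dune) > 30,450,000 (Helix) > 20,100,000 (Quill)
Stratus wins with the top bid; all bids are sunk regardless.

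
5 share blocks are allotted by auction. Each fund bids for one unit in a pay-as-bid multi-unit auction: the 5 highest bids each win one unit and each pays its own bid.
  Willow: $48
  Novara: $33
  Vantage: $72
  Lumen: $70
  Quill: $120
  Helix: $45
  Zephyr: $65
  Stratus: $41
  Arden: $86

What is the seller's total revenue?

Total revenue: $413

Bids ranked high→low: 120 (Quill), 86 (Arden), 72 (Vantage), 70 (Lumen), 65 (Zephyr), 48 (Willow), 45 (Helix), …
The 5 highest are Quill, Arden, Vantage, Lumen, Zephyr.
Total revenue = 120 + 86 + 72 + 70 + 65 = $413.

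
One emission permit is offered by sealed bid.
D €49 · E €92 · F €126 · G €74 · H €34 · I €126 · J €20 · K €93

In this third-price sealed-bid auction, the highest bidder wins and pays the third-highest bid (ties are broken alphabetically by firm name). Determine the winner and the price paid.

Third-price sealed-bid auction: the highest bidder wins and pays the third-highest bid.
Sorting bids: 126 (F) > 126 (I) > 93 (K) > 92 (E) > 74 (G) > 49 (D) > …
Tie at €126 → F wins by tie-break.
F is highest; pays the third-highest bid, €93.

F pays €93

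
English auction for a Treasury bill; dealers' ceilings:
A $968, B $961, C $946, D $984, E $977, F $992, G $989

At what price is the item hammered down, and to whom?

Rule: the price rises until one bidder remains; the winner pays the price at which the last rival dropped out.
Limits in order: 992 (F) > 989 (G) > 984 (D) > 977 (E) > 968 (A) > 961 (B) > …
Bidding ends when G exits at $989; F takes it.

F wins at $989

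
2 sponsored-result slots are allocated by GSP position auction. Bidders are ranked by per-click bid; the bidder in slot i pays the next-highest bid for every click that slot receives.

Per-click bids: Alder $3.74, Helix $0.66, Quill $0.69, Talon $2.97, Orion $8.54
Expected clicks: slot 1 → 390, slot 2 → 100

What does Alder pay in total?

Alder pays $297.00

Sorting advertisers: $8.54 (Orion) > $3.74 (Alder) > $2.97 (Talon) > …
Alder holds slot 2 → pays next bid $2.97 × 100 clicks = $297.00.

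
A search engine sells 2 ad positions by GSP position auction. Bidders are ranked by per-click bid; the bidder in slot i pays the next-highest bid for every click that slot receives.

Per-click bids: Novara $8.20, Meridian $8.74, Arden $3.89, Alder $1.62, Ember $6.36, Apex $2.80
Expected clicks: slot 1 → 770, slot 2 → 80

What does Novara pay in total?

Sorting advertisers: $8.74 (Meridian) > $8.20 (Novara) > $6.36 (Ember) > …
Novara holds slot 2 → pays next bid $6.36 × 80 clicks = $508.80.

Novara pays $508.80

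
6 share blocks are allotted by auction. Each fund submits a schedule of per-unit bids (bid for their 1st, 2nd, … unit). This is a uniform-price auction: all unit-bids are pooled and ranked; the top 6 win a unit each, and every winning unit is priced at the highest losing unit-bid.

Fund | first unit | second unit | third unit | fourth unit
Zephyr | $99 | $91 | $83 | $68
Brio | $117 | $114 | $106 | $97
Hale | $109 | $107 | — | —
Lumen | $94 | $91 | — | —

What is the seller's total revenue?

Total revenue: $582

All unit-bids, highest first — top 6: 117 (Brio-1), 114 (Brio-2), 109 (Hale-1), 107 (Hale-2), 106 (Brio-3), 99 (Zephyr-1)
The (k+1)-th unit-bid is $97.
Allocation: Brio 3, Hale 2, Zephyr 1. Every unit priced at $97.
Revenue = 6 × 97 = $582.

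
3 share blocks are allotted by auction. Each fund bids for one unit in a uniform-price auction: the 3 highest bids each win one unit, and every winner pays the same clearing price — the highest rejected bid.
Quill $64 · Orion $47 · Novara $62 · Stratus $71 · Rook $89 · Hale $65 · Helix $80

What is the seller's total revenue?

Sorting: 89 (Rook), 80 (Helix), 71 (Stratus), 65 (Hale), 64 (Quill), …
The 3 highest are Rook, Helix, Stratus.
Clearing price = highest rejected bid = $65.
Total revenue = 3 × $65 = $195.

Total revenue: $195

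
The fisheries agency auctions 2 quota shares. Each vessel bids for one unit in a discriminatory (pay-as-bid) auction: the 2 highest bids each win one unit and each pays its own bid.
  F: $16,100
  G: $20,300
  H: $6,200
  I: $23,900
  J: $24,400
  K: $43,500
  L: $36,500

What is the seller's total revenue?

Bids ranked high→low: 43,500 (K), 36,500 (L), 24,400 (J), 23,900 (I), …
Top 2: K, L.
Total revenue = 43,500 + 36,500 = $80,000.

Total revenue: $80,000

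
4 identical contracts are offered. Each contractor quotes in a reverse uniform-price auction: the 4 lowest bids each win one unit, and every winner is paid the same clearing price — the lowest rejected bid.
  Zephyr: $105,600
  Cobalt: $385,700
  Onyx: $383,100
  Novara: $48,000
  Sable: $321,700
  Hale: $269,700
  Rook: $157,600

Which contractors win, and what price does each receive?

Sorting: 48,000 (Novara), 105,600 (Zephyr), 157,600 (Rook), 269,700 (Hale), 321,700 (Sable), 383,100 (Onyx), …
Lowest 4: Novara, Zephyr, Rook, Hale.
Lowest unsuccessful bid: $321,700 → clearing price.

Novara, Zephyr, Rook, Hale; each is paid $321,700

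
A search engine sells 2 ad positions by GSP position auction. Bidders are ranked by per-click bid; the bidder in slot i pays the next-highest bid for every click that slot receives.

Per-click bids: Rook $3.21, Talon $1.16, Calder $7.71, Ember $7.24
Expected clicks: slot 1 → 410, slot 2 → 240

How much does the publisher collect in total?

Sorting advertisers: $7.71 (Calder) > $7.24 (Ember) > $3.21 (Rook) > …
Slot 1: Calder pays $7.24 × 410 = $2968.40
Slot 2: Ember pays $3.21 × 240 = $770.40
Total = $3738.80

Total revenue: $3738.80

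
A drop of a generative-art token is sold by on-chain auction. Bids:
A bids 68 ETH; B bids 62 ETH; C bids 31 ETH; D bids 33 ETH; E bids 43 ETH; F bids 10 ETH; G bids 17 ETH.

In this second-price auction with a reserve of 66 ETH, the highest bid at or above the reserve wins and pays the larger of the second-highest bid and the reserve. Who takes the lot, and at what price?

Rule: the highest bid at or above the reserve wins and pays the larger of the second-highest bid and the reserve.
Bids ranked: 68 (A) > 62 (B) > 43 (E) > 33 (D) > 31 (C) > 17 (G) > …
A has the top bid at or above the reserve (68 ETH).
max(second-highest 62 ETH, reserve 66 ETH) = 66 ETH.

A pays 66 ETH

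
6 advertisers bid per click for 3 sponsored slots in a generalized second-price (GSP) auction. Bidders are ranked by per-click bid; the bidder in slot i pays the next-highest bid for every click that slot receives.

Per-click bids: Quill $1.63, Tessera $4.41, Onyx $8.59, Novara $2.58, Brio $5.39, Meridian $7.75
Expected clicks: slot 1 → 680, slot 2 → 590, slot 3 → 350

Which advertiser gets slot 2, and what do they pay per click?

Meridian; $5.39 per click

Sorting advertisers: $8.59 (Onyx) > $7.75 (Meridian) > $5.39 (Brio) > $4.41 (Tessera) > …
Slot 2 goes to the second-ranked bidder, Meridian, who pays the next bid down: $5.39/click.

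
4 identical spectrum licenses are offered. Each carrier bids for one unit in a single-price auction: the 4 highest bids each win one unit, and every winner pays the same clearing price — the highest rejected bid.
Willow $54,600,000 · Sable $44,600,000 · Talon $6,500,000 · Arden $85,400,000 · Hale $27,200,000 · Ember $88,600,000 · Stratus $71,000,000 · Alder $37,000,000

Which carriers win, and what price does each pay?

Ordering the bids: 88,600,000 (Ember), 85,400,000 (Arden), 71,000,000 (Stratus), 54,600,000 (Willow), 44,600,000 (Sable), 37,000,000 (Alder), …
Top 4: Ember, Arden, Stratus, Willow.
Clearing price = highest rejected bid = $44,600,000.

Ember, Arden, Stratus, Willow; each pays $44,600,000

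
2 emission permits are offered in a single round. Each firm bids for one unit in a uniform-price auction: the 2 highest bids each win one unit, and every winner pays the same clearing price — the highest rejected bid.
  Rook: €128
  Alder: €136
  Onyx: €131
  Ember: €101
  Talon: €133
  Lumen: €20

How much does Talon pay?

Talon pays €131

Bids ranked high→low: 136 (Alder), 133 (Talon), 131 (Onyx), 128 (Rook), …
The 2 highest are Alder, Talon.
Clearing price = highest rejected bid = €131.
Talon wins → pays €131.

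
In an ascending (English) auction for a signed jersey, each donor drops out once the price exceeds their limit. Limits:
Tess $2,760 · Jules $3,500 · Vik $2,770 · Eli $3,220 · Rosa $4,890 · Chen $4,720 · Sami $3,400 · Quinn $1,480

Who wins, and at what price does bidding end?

Rosa wins at $4,720

Rule: the price rises until one bidder remains; the winner pays the price at which the last rival dropped out.
Limits ranked: 4,890 (Rosa) > 4,720 (Chen) > 3,500 (Jules) > 3,400 (Sami) > 3,220 (Eli) > 2,770 (Vik) > …
Chen is the last rival to drop out, at $4,720; Rosa remains and wins at that price.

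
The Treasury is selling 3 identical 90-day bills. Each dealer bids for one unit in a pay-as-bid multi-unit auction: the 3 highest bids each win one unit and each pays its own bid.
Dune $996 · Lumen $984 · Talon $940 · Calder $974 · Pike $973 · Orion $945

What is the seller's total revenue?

Total revenue: $2,954

Ordering the bids: 996 (Dune), 984 (Lumen), 974 (Calder), 973 (Pike), 945 (Orion), …
Winners (3 units): Dune, Lumen, Calder.
Total revenue = 996 + 984 + 974 = $2,954.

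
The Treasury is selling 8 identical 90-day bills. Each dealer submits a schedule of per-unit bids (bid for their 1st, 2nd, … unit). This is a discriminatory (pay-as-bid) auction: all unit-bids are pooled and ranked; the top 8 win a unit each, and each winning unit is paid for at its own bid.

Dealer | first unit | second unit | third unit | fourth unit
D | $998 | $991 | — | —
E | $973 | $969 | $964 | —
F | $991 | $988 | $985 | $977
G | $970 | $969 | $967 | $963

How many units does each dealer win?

D 2, E 1, F 4, G 1

All unit-bids, highest first — top 8: 998 (D-1), 991 (D-2), 991 (F-1), 988 (F-2), 985 (F-3), 977 (F-4), 973 (E-1), 970 (G-1)
Next rejected bid: $969 (not a price — pay-as-bid).
Allocation: D 2, E 1, F 4, G 1.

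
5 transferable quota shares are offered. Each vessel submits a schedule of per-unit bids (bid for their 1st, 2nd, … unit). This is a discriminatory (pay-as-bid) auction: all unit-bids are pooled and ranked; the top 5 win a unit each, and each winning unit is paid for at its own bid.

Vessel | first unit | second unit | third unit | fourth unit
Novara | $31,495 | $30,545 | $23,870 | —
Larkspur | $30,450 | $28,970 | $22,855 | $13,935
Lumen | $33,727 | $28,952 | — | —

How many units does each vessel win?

Merging the schedules and taking the best 5: 33,727 (Lumen-1), 31,495 (Novara-1), 30,545 (Novara-2), 30,450 (Larkspur-1), 28,970 (Larkspur-2)
Next rejected bid: $28,952 (not a price — pay-as-bid).
Allocation: Larkspur 2, Lumen 1, Novara 2.

Larkspur 2, Lumen 1, Novara 2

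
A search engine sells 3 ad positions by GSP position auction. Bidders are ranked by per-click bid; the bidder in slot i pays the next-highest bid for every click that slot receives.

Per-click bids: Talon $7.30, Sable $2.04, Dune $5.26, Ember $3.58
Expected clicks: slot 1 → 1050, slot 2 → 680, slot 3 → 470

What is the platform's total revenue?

Total revenue: $8916.20

Sorting advertisers: $7.30 (Talon) > $5.26 (Dune) > $3.58 (Ember) > $2.04 (Sable)
Slot 1: Talon pays $5.26 × 1050 = $5523.00
Slot 2: Dune pays $3.58 × 680 = $2434.40
Slot 3: Ember pays $2.04 × 470 = $958.80
Total = $8916.20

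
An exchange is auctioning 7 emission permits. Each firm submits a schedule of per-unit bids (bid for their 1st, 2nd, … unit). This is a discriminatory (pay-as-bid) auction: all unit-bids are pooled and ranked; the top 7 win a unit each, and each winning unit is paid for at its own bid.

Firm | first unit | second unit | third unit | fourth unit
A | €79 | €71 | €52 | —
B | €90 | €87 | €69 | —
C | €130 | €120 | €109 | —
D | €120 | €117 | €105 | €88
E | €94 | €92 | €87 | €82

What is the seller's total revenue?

Total revenue: €795

Merging the schedules and taking the best 7: 130 (C-1), 120 (C-2), 120 (D-1), 117 (D-2), 109 (C-3), 105 (D-3), 94 (E-1)
Next rejected bid: €92 (not a price — pay-as-bid).
Each winning unit pays its own bid.
Revenue = 130 + 120 + 120 + 117 + 109 + 105 + 94 = €795.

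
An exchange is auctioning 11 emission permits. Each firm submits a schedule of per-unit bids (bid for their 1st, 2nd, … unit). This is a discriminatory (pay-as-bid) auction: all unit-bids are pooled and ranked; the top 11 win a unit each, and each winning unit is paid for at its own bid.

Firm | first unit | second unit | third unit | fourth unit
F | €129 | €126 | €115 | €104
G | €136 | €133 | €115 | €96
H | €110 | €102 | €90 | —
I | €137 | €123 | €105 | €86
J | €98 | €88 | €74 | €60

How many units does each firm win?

All unit-bids, highest first — top 11: 137 (I-1), 136 (G-1), 133 (G-2), 129 (F-1), 126 (F-2), 123 (I-2), 115 (F-3), 115 (G-3), 110 (H-1), 105 (I-3), 104 (F-4)
Next rejected bid: €102 (not a price — pay-as-bid).
Allocation: F 4, G 3, H 1, I 3.

F 4, G 3, H 1, I 3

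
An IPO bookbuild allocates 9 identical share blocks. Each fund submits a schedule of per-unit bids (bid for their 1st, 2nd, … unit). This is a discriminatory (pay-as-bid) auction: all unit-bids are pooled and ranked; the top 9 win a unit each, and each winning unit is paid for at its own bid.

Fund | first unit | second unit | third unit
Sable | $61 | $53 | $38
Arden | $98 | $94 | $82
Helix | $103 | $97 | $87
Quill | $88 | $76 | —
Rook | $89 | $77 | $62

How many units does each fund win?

Arden 3, Helix 3, Quill 1, Rook 2

Pooled unit-bids ranked (top 9): 103 (Helix-1), 98 (Arden-1), 97 (Helix-2), 94 (Arden-2), 89 (Rook-1), 88 (Quill-1), 87 (Helix-3), 82 (Arden-3), 77 (Rook-2)
Next rejected bid: $76 (not a price — pay-as-bid).
Allocation: Arden 3, Helix 3, Quill 1, Rook 2.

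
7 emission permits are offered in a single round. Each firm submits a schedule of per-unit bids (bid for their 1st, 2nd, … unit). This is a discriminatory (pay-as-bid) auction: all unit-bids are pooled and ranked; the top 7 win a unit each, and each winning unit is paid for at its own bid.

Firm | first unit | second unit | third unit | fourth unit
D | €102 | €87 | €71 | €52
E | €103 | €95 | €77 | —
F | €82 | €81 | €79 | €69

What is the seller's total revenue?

All unit-bids, highest first — top 7: 103 (E-1), 102 (D-1), 95 (E-2), 87 (D-2), 82 (F-1), 81 (F-2), 79 (F-3)
Next rejected bid: €77 (not a price — pay-as-bid).
Each winning unit pays its own bid.
Revenue = 103 + 102 + 95 + 87 + 82 + 81 + 79 = €629.

Total revenue: €629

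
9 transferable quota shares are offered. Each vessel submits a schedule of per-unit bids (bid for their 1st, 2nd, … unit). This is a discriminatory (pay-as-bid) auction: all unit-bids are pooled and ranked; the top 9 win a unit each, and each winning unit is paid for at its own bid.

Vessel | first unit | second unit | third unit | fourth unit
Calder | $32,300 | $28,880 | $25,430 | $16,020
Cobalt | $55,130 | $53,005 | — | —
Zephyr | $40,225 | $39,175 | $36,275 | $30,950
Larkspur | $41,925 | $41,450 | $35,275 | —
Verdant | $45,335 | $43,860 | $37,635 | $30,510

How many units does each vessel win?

Cobalt 2, Larkspur 2, Verdant 3, Zephyr 2

Pooled unit-bids ranked (top 9): 55,130 (Cobalt-1), 53,005 (Cobalt-2), 45,335 (Verdant-1), 43,860 (Verdant-2), 41,925 (Larkspur-1), 41,450 (Larkspur-2), 40,225 (Zephyr-1), 39,175 (Zephyr-2), 37,635 (Verdant-3)
Next rejected bid: $36,275 (not a price — pay-as-bid).
Allocation: Cobalt 2, Larkspur 2, Verdant 3, Zephyr 2.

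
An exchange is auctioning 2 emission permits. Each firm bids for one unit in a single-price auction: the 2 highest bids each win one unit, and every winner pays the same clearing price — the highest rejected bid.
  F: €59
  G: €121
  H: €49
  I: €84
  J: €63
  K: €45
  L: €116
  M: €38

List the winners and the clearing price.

G, L; each pays €84

Ordering the bids: 121 (G), 116 (L), 84 (I), 63 (J), …
Top 2: G, L.
Clearing price = highest rejected bid = €84.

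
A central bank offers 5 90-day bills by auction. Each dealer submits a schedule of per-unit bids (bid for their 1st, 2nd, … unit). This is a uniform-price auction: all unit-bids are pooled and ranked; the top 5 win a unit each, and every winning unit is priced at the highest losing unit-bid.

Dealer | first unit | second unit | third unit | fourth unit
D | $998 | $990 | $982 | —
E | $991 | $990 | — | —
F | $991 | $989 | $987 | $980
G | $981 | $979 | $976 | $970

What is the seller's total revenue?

Total revenue: $4,945

Merging the schedules and taking the best 5: 998 (D-1), 991 (E-1), 991 (F-1), 990 (D-2), 990 (E-2)
The (k+1)-th unit-bid is $989.
Allocation: D 2, E 2, F 1. Every unit priced at $989.
Revenue = 5 × 989 = $4,945.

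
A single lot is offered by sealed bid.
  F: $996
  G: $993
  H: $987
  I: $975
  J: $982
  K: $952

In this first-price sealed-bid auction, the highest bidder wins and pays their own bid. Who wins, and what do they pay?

Bids ranked: 996 (F) > 993 (G) > 987 (H) > 982 (J) > 975 (I) > 952 (K)
F is highest → pays own bid, $996.

F pays $996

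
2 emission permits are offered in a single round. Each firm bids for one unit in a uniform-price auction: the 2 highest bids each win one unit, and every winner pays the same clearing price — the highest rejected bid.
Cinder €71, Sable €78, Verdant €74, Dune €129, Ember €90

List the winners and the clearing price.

Ordering the bids: 129 (Dune), 90 (Ember), 78 (Sable), 74 (Verdant), …
Winners (2 units): Dune, Ember.
Highest unsuccessful bid: €78 → clearing price.

Dune, Ember; each pays €78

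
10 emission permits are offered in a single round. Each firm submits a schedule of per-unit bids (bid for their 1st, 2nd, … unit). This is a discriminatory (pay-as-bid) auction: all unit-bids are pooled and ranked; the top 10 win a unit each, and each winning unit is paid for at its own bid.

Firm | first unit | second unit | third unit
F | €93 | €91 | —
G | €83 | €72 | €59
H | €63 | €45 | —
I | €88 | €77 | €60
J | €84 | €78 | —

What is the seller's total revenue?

Total revenue: €789

Pooled unit-bids ranked (top 10): 93 (F-1), 91 (F-2), 88 (I-1), 84 (J-1), 83 (G-1), 78 (J-2), 77 (I-2), 72 (G-2), 63 (H-1), 60 (I-3)
Next rejected bid: €59 (not a price — pay-as-bid).
Each winning unit pays its own bid.
Revenue = 93 + 91 + 88 + 84 + 83 + 78 + 77 + 72 + 63 + 60 = €789.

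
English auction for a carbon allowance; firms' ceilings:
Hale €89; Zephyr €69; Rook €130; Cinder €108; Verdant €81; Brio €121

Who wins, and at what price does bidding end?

Sorting limits: 130 (Rook) > 121 (Brio) > 108 (Cinder) > 89 (Hale) > 81 (Verdant) > 69 (Zephyr)
Brio is the last rival to drop out, at €121; Rook remains and wins at that price.

Rook wins at €121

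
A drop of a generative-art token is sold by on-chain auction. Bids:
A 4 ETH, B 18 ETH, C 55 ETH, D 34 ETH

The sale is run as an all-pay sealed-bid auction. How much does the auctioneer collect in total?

Bids in order: 55 (C) > 34 (D) > 18 (B) > 4 (A)
Every bidder forfeits their bid regardless of winning.
Revenue = 4 + 18 + 55 + 34 = 111 ETH.

Total revenue: 111 ETH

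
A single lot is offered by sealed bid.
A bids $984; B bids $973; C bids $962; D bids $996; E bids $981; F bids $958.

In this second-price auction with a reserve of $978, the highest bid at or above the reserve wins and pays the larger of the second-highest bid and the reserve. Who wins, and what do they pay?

D pays $984

Second-price auction with a reserve of $978: the highest bid at or above the reserve wins and pays the larger of the second-highest bid and the reserve.
Bids in order: 996 (D) > 984 (A) > 981 (E) > 973 (B) > 962 (C) > 958 (F)
D has the top bid at or above the reserve ($996).
max(second-highest $984, reserve $978) = $984; the reserve does not bind.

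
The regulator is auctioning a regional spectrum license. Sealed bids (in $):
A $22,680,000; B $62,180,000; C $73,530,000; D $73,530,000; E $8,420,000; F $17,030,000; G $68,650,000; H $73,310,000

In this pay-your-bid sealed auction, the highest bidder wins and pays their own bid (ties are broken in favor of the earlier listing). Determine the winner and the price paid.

Bids ranked: 73,530,000 (C) > 73,530,000 (D) > 73,310,000 (H) > 68,650,000 (G) > 62,180,000 (B) > 22,680,000 (A) > …
C and D tie at $73,530,000; tie-break gives it to C.
First-price: C pays what they bid, $73,530,000.

C pays $73,530,000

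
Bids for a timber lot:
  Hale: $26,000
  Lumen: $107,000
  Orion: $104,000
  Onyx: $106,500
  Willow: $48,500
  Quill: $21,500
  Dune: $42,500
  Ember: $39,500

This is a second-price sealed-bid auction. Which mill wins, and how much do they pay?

Rule: the highest bidder wins and pays the second-highest bid.
Bids ranked: 107,000 (Lumen) > 106,500 (Onyx) > 104,000 (Orion) > 48,500 (Willow) > 42,500 (Dune) > 39,500 (Ember) > …
Lumen wins with the highest bid; price is set by the runner-up at $106,500.

Lumen pays $106,500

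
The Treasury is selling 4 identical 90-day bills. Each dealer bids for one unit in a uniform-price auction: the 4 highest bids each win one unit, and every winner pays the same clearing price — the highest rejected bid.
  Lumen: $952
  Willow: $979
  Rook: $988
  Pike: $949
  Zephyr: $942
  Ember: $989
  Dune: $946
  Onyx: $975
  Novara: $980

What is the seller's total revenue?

Bids ranked high→low: 989 (Ember), 988 (Rook), 980 (Novara), 979 (Willow), 975 (Onyx), 952 (Lumen), …
Winners (4 units): Ember, Rook, Novara, Willow.
Clearing price = highest rejected bid = $975.
Total revenue = 4 × $975 = $3,900.

Total revenue: $3,900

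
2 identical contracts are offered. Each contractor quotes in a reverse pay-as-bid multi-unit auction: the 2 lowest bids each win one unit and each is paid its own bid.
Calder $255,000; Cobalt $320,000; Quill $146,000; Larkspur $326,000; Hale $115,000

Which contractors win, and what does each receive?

Ordering the bids: 115,000 (Hale), 146,000 (Quill), 255,000 (Calder), 320,000 (Cobalt), …
The 2 lowest are Hale, Quill.
Each winner is paid its own bid: Hale $115,000, Quill $146,000.

Hale $115,000, Quill $146,000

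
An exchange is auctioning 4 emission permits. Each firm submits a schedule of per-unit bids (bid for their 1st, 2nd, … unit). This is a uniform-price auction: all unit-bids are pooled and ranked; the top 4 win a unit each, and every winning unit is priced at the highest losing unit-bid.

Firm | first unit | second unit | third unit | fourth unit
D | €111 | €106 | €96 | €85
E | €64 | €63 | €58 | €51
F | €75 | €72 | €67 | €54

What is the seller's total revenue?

Total revenue: €300

Merging the schedules and taking the best 4: 111 (D-1), 106 (D-2), 96 (D-3), 85 (D-4)
First bid not allocated: €75.
Allocation: D 4. Every unit priced at €75.
Revenue = 4 × 75 = €300.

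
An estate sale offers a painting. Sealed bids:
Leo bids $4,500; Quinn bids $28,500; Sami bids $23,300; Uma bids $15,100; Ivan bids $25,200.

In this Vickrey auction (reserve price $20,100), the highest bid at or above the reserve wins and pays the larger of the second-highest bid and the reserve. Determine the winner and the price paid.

Quinn pays $25,200

Rule: the highest bid at or above the reserve wins and pays the larger of the second-highest bid and the reserve.
Bids ranked: 28,500 (Quinn) > 25,200 (Ivan) > 23,300 (Sami) > 15,100 (Uma) > 4,500 (Leo)
Highest eligible bid: Quinn at $28,500.
max(second-highest $25,200, reserve $20,100) = $25,200; the reserve does not bind.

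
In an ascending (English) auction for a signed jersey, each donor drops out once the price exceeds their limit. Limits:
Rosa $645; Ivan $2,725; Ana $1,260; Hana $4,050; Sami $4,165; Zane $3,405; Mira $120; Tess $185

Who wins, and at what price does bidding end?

Sami wins at $4,050

Rule: the price rises until one bidder remains; the winner pays the price at which the last rival dropped out.
Limits ranked: 4,165 (Sami) > 4,050 (Hana) > 3,405 (Zane) > 2,725 (Ivan) > 1,260 (Ana) > 645 (Rosa) > …
Bidding ends when Hana exits at $4,050; Sami takes it.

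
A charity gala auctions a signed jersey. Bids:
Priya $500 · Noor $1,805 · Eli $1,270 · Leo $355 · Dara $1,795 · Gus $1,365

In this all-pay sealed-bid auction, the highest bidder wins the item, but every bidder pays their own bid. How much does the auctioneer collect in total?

Total revenue: $7,090

Bids in order: 1,805 (Noor) > 1,795 (Dara) > 1,365 (Gus) > 1,270 (Eli) > 500 (Priya) > 355 (Leo)
Noor wins with the top bid; all bids are sunk regardless.
Every bidder forfeits their bid regardless of winning.
Revenue = 500 + 1,805 + 1,270 + 355 + 1,795 + 1,365 = $7,090.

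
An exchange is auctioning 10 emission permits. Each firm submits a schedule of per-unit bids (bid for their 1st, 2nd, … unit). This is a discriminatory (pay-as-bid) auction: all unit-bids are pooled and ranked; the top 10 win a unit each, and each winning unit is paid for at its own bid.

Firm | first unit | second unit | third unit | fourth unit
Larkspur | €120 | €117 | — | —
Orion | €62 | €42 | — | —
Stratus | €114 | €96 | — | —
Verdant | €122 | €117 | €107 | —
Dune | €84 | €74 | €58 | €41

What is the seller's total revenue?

Total revenue: €1,013

Pooled unit-bids ranked (top 10): 122 (Verdant-1), 120 (Larkspur-1), 117 (Larkspur-2), 117 (Verdant-2), 114 (Stratus-1), 107 (Verdant-3), 96 (Stratus-2), 84 (Dune-1), 74 (Dune-2), 62 (Orion-1)
Next rejected bid: €58 (not a price — pay-as-bid).
Each winning unit pays its own bid.
Revenue = 122 + 120 + 117 + 117 + 114 + 107 + 96 + 84 + 74 + 62 = €1,013.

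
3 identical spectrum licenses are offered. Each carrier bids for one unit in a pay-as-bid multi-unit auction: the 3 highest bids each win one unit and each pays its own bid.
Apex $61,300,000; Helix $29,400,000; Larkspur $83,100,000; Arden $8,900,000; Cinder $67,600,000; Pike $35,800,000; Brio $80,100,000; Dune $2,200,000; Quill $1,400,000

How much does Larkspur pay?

Larkspur pays $83,100,000

Sorting: 83,100,000 (Larkspur), 80,100,000 (Brio), 67,600,000 (Cinder), 61,300,000 (Apex), 35,800,000 (Pike), …
The 3 highest are Larkspur, Brio, Cinder.
Larkspur wins → own bid $83,100,000.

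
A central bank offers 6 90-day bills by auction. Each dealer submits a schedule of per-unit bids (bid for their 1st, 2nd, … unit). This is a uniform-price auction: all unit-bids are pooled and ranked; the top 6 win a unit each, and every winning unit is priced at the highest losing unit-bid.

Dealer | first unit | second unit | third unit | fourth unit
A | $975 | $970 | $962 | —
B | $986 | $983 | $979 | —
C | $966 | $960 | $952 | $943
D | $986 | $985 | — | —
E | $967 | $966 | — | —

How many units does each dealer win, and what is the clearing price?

Merging the schedules and taking the best 6: 986 (B-1), 986 (D-1), 985 (D-2), 983 (B-2), 979 (B-3), 975 (A-1)
Highest rejected unit-bid = $970.
Allocation: A 1, B 3, D 2.

A 1, B 3, D 2; clearing price $970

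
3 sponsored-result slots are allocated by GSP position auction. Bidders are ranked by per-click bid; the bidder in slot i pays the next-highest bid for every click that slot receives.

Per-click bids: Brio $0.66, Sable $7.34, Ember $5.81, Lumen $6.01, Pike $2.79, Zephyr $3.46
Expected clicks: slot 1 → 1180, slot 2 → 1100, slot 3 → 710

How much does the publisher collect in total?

Total revenue: $15939.40

Ranked by bid: $7.34 (Sable) > $6.01 (Lumen) > $5.81 (Ember) > $3.46 (Zephyr) > …
Slot 1: Sable pays $6.01 × 1180 = $7091.80
Slot 2: Lumen pays $5.81 × 1100 = $6391.00
Slot 3: Ember pays $3.46 × 710 = $2456.60
Total = $15939.40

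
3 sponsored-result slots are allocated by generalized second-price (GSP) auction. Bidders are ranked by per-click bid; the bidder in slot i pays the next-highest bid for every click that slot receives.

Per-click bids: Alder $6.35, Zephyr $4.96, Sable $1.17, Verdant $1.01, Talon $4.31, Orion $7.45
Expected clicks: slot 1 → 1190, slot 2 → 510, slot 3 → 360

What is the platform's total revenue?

Sorting advertisers: $7.45 (Orion) > $6.35 (Alder) > $4.96 (Zephyr) > $4.31 (Talon) > …
Slot 1: Orion pays $6.35 × 1190 = $7556.50
Slot 2: Alder pays $4.96 × 510 = $2529.60
Slot 3: Zephyr pays $4.31 × 360 = $1551.60
Total = $11637.70

Total revenue: $11637.70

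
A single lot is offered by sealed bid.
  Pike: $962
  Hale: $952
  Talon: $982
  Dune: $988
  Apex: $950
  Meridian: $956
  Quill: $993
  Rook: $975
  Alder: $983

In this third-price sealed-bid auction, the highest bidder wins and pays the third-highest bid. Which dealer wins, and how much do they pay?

Quill pays $983

Bids ranked: 993 (Quill) > 988 (Dune) > 983 (Alder) > 982 (Talon) > 975 (Rook) > 962 (Pike) > …
Quill is highest; pays the third-highest bid, $983.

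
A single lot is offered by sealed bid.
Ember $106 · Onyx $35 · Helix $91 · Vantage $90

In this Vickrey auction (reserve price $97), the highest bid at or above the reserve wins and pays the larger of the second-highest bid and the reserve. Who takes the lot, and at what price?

Ember pays $97

Vickrey auction (reserve price $97): the highest bid at or above the reserve wins and pays the larger of the second-highest bid and the reserve.
Bids in order: 106 (Ember) > 91 (Helix) > 90 (Vantage) > 35 (Onyx)
Highest eligible bid: Ember at $106.
Second-highest bid $91 is below the reserve $97, so the reserve binds → payment $97.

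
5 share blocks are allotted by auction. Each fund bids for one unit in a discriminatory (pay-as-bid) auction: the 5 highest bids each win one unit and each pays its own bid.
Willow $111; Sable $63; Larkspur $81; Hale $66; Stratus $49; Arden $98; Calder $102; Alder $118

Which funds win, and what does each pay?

Bids ranked high→low: 118 (Alder), 111 (Willow), 102 (Calder), 98 (Arden), 81 (Larkspur), 66 (Hale), 63 (Sable), …
Top 5: Alder, Willow, Calder, Arden, Larkspur.
Each winner pays its own bid: Alder $118, Willow $111, Calder $102, Arden $98, Larkspur $81.

Alder $118, Willow $111, Calder $102, Arden $98, Larkspur $81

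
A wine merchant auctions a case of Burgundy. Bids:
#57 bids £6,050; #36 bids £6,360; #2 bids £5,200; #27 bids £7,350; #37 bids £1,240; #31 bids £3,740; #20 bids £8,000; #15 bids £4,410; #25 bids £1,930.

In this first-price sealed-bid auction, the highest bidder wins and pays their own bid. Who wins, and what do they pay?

First-price sealed-bid auction: the highest bidder wins and pays their own bid.
Sorting bids: 8,000 (#20) > 7,350 (#27) > 6,360 (#36) > 6,050 (#57) > 5,200 (#2) > 4,410 (#15) > …
First-price: #20 pays what they bid, £8,000.

#20 pays £8,000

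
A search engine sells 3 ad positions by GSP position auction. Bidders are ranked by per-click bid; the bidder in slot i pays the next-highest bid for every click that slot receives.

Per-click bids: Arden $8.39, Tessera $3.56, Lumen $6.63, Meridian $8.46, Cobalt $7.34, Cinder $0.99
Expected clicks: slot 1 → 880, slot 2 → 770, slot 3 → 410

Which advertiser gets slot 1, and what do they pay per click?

Ranked by bid: $8.46 (Meridian) > $8.39 (Arden) > $7.34 (Cobalt) > $6.63 (Lumen) > …
Slot 1 goes to the first-ranked bidder, Meridian, who pays the next bid down: $8.39/click.

Meridian; $8.39 per click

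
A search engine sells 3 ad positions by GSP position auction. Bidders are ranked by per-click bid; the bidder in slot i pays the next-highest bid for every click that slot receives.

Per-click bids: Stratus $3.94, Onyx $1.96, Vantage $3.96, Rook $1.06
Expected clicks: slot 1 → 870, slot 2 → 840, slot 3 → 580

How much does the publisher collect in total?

Total revenue: $5689.00

Sorting advertisers: $3.96 (Vantage) > $3.94 (Stratus) > $1.96 (Onyx) > $1.06 (Rook)
Slot 1: Vantage pays $3.94 × 870 = $3427.80
Slot 2: Stratus pays $1.96 × 840 = $1646.40
Slot 3: Onyx pays $1.06 × 580 = $614.80
Total = $5689.00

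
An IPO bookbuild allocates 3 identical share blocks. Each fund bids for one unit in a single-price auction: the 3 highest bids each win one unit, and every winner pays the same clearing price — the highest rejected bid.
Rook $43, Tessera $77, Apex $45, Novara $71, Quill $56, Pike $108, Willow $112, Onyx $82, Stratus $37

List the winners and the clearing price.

Willow, Pike, Onyx; each pays $77

Sorting: 112 (Willow), 108 (Pike), 82 (Onyx), 77 (Tessera), 71 (Novara), …
Top 3: Willow, Pike, Onyx.
Highest unsuccessful bid: $77 → clearing price.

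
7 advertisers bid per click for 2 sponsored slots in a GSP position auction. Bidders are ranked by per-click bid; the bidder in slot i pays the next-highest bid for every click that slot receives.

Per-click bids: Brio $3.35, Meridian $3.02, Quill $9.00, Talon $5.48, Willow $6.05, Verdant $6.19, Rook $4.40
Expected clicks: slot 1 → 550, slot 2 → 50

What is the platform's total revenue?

Total revenue: $3707.00

Sorting advertisers: $9.00 (Quill) > $6.19 (Verdant) > $6.05 (Willow) > …
Slot 1: Quill pays $6.19 × 550 = $3404.50
Slot 2: Verdant pays $6.05 × 50 = $302.50
Total = $3707.00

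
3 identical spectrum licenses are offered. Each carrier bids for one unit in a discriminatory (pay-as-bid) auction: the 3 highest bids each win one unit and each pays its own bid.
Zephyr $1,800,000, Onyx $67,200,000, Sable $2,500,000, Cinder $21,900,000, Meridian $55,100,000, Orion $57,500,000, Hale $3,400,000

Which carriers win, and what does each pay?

Sorting: 67,200,000 (Onyx), 57,500,000 (Orion), 55,100,000 (Meridian), 21,900,000 (Cinder), 3,400,000 (Hale), …
Top 3: Onyx, Orion, Meridian.
Each winner pays its own bid: Onyx $67,200,000, Orion $57,500,000, Meridian $55,100,000.

Onyx $67,200,000, Orion $57,500,000, Meridian $55,100,000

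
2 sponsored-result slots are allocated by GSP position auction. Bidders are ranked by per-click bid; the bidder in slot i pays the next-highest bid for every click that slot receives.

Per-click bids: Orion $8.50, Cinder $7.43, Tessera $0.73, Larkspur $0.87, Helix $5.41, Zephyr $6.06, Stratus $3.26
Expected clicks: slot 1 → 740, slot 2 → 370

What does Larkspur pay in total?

Larkspur pays $0.00

Ranked by bid: $8.50 (Orion) > $7.43 (Cinder) > $6.06 (Zephyr) > …
Larkspur ranks below slot 2 → no slot, pays nothing.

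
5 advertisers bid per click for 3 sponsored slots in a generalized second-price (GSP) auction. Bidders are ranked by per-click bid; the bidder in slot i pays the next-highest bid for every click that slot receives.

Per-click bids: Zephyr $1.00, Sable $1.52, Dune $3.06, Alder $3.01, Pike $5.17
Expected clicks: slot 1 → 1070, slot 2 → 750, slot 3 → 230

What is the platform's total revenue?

Total revenue: $5881.30

Ranked by bid: $5.17 (Pike) > $3.06 (Dune) > $3.01 (Alder) > $1.52 (Sable) > …
Slot 1: Pike pays $3.06 × 1070 = $3274.20
Slot 2: Dune pays $3.01 × 750 = $2257.50
Slot 3: Alder pays $1.52 × 230 = $349.60
Total = $5881.30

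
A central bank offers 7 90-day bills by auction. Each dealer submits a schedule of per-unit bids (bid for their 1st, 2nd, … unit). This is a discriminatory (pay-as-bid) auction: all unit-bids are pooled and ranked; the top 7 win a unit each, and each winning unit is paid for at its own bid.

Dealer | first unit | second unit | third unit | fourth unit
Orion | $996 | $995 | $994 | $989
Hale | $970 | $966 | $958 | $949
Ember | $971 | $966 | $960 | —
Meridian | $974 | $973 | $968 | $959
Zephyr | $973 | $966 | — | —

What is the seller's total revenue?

Total revenue: $6,894

Merging the schedules and taking the best 7: 996 (Orion-1), 995 (Orion-2), 994 (Orion-3), 989 (Orion-4), 974 (Meridian-1), 973 (Meridian-2), 973 (Zephyr-1)
Next rejected bid: $971 (not a price — pay-as-bid).
Each winning unit pays its own bid.
Revenue = 996 + 995 + 994 + 989 + 974 + 973 + 973 = $6,894.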